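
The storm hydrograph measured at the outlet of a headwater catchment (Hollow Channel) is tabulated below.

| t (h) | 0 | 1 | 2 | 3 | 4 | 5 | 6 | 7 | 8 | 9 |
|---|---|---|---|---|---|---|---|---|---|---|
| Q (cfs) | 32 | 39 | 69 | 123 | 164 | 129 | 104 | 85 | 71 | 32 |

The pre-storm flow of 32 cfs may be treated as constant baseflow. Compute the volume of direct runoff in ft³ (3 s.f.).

V ≈ 1.90 × 10^6 ft³

Direct-runoff ordinates (Q − Q_b): 0.0, 7.0, 37.0, 91.0, 132.0, 97.0, 72.0, 53.0, 39.0, 0.0 cfs.
ΣQ_DR = 528.0 cfs.
With Δt = 1 h = 3600 s, V = ΣQ_DR · Δt = 528.0 × 3600 = 1.90 × 10^6 ft³.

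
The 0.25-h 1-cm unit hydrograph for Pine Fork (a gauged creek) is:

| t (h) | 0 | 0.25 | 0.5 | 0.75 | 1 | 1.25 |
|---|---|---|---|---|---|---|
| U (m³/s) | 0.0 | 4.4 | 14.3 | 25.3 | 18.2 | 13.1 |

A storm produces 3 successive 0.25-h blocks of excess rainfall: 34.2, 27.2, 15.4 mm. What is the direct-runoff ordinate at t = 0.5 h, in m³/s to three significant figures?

Q ≈ 60.9 m³/s

By discrete convolution, Q_j = Σ (P_i / 10 mm) · U_{j−i}.
At t = 0.5 h (j=2): Q = (34.2/10)·14.3 + (27.2/10)·4.4 + (15.4/10)·0.0 = 60.9 m³/s.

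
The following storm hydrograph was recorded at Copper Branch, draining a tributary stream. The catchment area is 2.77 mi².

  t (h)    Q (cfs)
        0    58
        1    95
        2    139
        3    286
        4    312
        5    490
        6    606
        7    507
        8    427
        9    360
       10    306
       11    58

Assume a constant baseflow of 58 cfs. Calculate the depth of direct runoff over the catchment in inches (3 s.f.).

Direct runoff: 0.0, 37.0, 81.0, 228.0, 254.0, 432.0, 548.0, 449.0, 369.0, 302.0, 248.0, 0.0 cfs; ΣQ_DR = 2948 cfs.
V = ΣQ_DR · Δt = 2948 × 3600 s = 1.061 × 10^7 ft³.
Over A = 2.77 mi², depth = V / A = 1.65 in.

d ≈ 1.65 in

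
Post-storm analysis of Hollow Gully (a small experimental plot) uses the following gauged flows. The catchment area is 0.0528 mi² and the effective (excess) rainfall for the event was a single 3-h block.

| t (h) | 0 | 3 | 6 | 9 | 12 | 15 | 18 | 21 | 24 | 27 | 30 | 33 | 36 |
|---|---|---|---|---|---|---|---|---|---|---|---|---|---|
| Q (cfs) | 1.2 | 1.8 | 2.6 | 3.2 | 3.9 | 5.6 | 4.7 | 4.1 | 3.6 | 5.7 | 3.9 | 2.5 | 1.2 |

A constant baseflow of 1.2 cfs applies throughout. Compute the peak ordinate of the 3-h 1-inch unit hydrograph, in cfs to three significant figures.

U_p ≈ 1.80 cfs

Direct runoff: 0.0, 0.6, 1.4, 2.0, 2.7, 4.4, 3.5, 2.9, 2.4, 4.5, 2.7, 1.3, 0.0 cfs; ΣQ_DR = 28.40 cfs, peak = 4.5 cfs.
Runoff depth d = ΣQ_DR·Δt / A = 28.40 × 10800 / (0.0528 mi²) = 2.500 in.
The 1-inch UH is the DRH scaled by (1 in)/d, so U_p = 4.5 × 1/2.500 = 1.80 cfs.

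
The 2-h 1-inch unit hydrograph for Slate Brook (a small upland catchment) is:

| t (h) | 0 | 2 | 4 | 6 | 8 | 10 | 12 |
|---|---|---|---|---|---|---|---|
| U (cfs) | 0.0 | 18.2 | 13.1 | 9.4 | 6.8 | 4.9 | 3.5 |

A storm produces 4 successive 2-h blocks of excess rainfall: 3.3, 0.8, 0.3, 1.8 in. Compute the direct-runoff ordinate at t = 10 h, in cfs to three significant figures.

Q ≈ 48.0 cfs

By discrete convolution, Q_j = Σ (P_i / 1 in) · U_{j−i}.
At t = 10 h (j=5): Q = (3.3/1)·4.9 + (0.8/1)·6.8 + (0.3/1)·9.4 + (1.8/1)·13.1 = 48.0 cfs.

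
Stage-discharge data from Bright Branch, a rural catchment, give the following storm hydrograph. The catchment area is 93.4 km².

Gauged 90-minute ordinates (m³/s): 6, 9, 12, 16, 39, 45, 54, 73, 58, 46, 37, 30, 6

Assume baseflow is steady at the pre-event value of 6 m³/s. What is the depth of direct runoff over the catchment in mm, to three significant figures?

d ≈ 20.4 mm

Direct runoff: 0.0, 3.0, 6.0, 10.0, 33.0, 39.0, 48.0, 67.0, 52.0, 40.0, 31.0, 24.0, 0.0 m³/s; ΣQ_DR = 353.0 m³/s.
V = ΣQ_DR · Δt = 353.0 × 5400 s = 1.906 × 10^6 m³.
Over A = 93.4 km², depth = V / A = 20.4 mm.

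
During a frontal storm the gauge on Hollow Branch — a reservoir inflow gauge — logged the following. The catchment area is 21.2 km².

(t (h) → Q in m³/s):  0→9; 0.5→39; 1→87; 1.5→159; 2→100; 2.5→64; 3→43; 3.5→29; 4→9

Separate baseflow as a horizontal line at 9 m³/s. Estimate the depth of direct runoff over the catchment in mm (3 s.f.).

d ≈ 38.9 mm

Direct runoff: 0.0, 30.0, 78.0, 150.0, 91.0, 55.0, 34.0, 20.0, 0.0 m³/s; ΣQ_DR = 458.0 m³/s.
V = ΣQ_DR · Δt = 458.0 × 1800 s = 8.244 × 10^5 m³.
Over A = 21.2 km², depth = V / A = 38.9 mm.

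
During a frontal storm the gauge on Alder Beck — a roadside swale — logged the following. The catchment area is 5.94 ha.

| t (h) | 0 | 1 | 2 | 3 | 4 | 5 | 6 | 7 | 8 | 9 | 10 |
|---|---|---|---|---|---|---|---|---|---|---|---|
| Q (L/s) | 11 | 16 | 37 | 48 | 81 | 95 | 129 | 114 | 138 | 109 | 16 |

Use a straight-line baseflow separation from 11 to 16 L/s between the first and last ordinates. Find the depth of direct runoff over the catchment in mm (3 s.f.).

Direct runoff: 0.00, 4.50, 25.00, 35.50, 68.00, 81.50, 115.00, 99.50, 123.00, 93.50, 0.00 L/s; ΣQ_DR = 645.5 L/s.
V = ΣQ_DR · Δt = 645.5 × 3600 s = 2.324 × 10^6 L.
Over A = 5.94 ha, depth = V / A = 39.1 mm.

d ≈ 39.1 mm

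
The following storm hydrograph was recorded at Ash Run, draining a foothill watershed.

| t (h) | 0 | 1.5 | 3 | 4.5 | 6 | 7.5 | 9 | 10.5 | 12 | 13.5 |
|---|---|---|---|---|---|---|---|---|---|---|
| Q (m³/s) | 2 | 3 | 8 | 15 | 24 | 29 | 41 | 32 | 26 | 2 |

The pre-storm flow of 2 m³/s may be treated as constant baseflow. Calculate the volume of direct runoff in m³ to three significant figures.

V ≈ 8.75 × 10^5 m³

Direct-runoff ordinates (Q − Q_b): 0.0, 1.0, 6.0, 13.0, 22.0, 27.0, 39.0, 30.0, 24.0, 0.0 m³/s.
ΣQ_DR = 162.0 m³/s.
With Δt = 1.5 h = 5400 s, V = ΣQ_DR · Δt = 162.0 × 5400 = 8.75 × 10^5 m³.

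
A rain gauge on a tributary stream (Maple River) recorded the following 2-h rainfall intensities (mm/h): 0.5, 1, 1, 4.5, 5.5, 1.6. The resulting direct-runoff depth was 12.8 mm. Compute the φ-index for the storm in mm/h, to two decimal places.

φ ≈ 1.80 mm/h

Only the 2 blocks with intensity above φ contribute runoff: 4.5, 5.5 mm/h.
Σ(I−φ)·Δt = d  ⇒  (4.5+5.5 − 2φ)·2 = 12.8
φ = (10.00 − 12.8/2) / 2 = 1.80 mm/h.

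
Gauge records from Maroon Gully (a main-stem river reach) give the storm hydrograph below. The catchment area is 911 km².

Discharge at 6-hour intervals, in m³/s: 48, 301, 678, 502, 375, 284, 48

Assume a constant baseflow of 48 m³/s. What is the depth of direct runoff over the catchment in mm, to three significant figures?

d ≈ 45.0 mm

Direct runoff: 0.0, 253.0, 630.0, 454.0, 327.0, 236.0, 0.0 m³/s; ΣQ_DR = 1900 m³/s.
V = ΣQ_DR · Δt = 1900 × 21600 s = 4.104 × 10^7 m³.
Over A = 911 km², depth = V / A = 45.0 mm.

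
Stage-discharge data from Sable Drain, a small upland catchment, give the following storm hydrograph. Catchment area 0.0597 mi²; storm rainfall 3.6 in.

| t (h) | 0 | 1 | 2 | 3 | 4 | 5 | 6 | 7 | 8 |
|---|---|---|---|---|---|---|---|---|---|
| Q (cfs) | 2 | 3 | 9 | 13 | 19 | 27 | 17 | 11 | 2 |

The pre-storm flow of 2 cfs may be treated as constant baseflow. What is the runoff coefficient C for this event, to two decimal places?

C ≈ 0.61

ΣQ_DR = 85.00 cfs; V = ΣQ_DR·Δt = 3.060 × 10^5 ft³.
Runoff depth d = V / A = 2.206 in.
C = d / P = 2.206 / 3.6 = 0.61.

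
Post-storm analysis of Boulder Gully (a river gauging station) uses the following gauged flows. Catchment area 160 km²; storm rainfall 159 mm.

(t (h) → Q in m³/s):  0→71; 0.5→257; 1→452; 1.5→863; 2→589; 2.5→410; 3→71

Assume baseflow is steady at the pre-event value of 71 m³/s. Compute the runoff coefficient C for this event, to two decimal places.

C ≈ 0.16

ΣQ_DR = 2216 m³/s; V = ΣQ_DR·Δt = 3.989 × 10^6 m³.
Runoff depth d = V / A = 24.93 mm.
C = d / P = 24.93 / 159 = 0.16.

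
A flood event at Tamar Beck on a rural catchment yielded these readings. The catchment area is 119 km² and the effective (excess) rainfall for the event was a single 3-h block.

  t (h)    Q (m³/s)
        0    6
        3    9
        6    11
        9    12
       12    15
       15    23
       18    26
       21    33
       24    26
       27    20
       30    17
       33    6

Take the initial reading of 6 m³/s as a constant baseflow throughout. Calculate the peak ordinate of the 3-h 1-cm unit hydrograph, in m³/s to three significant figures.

Direct runoff: 0.0, 3.0, 5.0, 6.0, 9.0, 17.0, 20.0, 27.0, 20.0, 14.0, 11.0, 0.0 m³/s; ΣQ_DR = 132.0 m³/s, peak = 27.0 m³/s.
Runoff depth d = ΣQ_DR·Δt / A = 132.0 × 10800 / (119 km²) = 11.98 mm.
The 1-cm UH is the DRH scaled by (10 mm)/d, so U_p = 27.0 × 10/11.98 = 22.5 m³/s.

U_p ≈ 22.5 m³/s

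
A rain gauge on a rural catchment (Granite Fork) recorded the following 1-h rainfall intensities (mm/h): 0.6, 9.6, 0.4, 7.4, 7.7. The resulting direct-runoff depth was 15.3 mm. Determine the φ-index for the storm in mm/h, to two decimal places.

φ ≈ 3.13 mm/h

Only the 3 blocks with intensity above φ contribute runoff: 9.6, 7.4, 7.7 mm/h.
Σ(I−φ)·Δt = d  ⇒  (9.6+7.4+7.7 − 3φ)·1 = 15.3
φ = (24.70 − 15.3/1) / 3 = 3.13 mm/h.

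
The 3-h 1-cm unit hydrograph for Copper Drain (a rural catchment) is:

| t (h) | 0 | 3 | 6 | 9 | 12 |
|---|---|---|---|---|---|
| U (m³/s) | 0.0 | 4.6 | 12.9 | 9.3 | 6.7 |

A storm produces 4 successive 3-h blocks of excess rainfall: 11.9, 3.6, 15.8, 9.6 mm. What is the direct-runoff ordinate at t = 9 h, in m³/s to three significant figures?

Q ≈ 23.0 m³/s

By discrete convolution, Q_j = Σ (P_i / 10 mm) · U_{j−i}.
At t = 9 h (j=3): Q = (11.9/10)·9.3 + (3.6/10)·12.9 + (15.8/10)·4.6 + (9.6/10)·0.0 = 23.0 m³/s.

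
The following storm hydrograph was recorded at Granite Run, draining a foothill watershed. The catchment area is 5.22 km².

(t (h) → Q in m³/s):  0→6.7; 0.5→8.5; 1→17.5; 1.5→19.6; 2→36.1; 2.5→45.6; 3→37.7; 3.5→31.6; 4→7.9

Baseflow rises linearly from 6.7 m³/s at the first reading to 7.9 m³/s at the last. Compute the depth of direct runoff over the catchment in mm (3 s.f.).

Direct runoff: 0.00, 1.65, 10.50, 12.45, 28.80, 38.15, 30.10, 23.85, 0.00 m³/s; ΣQ_DR = 145.5 m³/s.
V = ΣQ_DR · Δt = 145.5 × 1800 s = 2.619 × 10^5 m³.
Over A = 5.22 km², depth = V / A = 50.2 mm.

d ≈ 50.2 mm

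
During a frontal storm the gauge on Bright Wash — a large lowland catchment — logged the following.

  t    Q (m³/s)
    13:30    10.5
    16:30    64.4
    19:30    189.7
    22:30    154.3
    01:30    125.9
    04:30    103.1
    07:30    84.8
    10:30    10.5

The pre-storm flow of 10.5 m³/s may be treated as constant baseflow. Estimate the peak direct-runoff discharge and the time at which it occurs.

Q_p = 179.2 m³/s at t = 19:30

Subtracting baseflow gives direct-runoff ordinates: 0.0, 53.9, 179.2, 143.8, 115.4, 92.6, 74.3, 0.0 m³/s.
The maximum is 179.2 m³/s, occurring at the reading for t = 19:30.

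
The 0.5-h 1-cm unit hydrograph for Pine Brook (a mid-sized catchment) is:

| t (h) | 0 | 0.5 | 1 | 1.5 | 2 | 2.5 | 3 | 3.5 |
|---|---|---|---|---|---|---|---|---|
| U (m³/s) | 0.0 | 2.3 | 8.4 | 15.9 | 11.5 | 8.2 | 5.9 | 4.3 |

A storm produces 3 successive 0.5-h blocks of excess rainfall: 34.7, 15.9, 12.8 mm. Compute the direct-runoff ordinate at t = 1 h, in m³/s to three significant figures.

By discrete convolution, Q_j = Σ (P_i / 10 mm) · U_{j−i}.
At t = 1 h (j=2): Q = (34.7/10)·8.4 + (15.9/10)·2.3 + (12.8/10)·0.0 = 32.8 m³/s.

Q ≈ 32.8 m³/s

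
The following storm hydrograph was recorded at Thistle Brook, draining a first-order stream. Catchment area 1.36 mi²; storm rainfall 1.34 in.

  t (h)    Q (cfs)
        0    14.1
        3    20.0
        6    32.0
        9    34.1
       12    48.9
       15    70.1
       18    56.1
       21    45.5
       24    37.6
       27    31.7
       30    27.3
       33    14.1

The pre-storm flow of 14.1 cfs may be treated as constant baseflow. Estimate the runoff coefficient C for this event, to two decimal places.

ΣQ_DR = 262.3 cfs; V = ΣQ_DR·Δt = 2.833 × 10^6 ft³.
Runoff depth d = V / A = 0.8966 in.
C = d / P = 0.8966 / 1.34 = 0.67.

C ≈ 0.67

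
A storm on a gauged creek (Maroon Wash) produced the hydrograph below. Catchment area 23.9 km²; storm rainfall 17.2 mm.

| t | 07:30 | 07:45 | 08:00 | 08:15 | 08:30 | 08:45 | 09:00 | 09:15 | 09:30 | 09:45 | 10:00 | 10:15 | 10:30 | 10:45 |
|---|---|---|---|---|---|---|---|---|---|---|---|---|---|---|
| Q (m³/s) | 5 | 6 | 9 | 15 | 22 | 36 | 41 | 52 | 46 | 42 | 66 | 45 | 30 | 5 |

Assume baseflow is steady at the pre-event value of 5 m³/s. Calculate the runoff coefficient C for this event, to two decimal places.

ΣQ_DR = 350.0 m³/s; V = ΣQ_DR·Δt = 3.150 × 10^5 m³.
Runoff depth d = V / A = 13.18 mm.
C = d / P = 13.18 / 17.2 = 0.77.

C ≈ 0.77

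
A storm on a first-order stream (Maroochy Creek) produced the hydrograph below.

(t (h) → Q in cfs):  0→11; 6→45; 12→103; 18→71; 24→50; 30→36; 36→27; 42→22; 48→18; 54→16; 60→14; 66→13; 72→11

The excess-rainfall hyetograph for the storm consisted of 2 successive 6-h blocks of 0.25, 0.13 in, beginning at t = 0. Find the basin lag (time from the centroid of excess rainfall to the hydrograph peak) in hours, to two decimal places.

Centroid of excess rainfall: t_c = Σ P_i·t̄_i / ΣP_i = 5.0526 h (block centres at 3, 9 h).
Hydrograph peak occurs at t = 12 h, so basin lag t_L = 12 − 5.0526 = 6.95 h.

t_L ≈ 6.95 h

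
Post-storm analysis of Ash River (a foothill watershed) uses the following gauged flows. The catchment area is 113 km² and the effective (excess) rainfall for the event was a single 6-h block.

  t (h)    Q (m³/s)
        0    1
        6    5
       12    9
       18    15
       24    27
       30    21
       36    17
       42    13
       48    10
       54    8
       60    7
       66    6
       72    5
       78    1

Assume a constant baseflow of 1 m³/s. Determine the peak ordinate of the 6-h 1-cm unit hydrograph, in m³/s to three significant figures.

U_p ≈ 10.4 m³/s

Direct runoff: 0.0, 4.0, 8.0, 14.0, 26.0, 20.0, 16.0, 12.0, 9.0, 7.0, 6.0, 5.0, 4.0, 0.0 m³/s; ΣQ_DR = 131.0 m³/s, peak = 26.0 m³/s.
Runoff depth d = ΣQ_DR·Δt / A = 131.0 × 21600 / (113 km²) = 25.04 mm.
The 1-cm UH is the DRH scaled by (10 mm)/d, so U_p = 26.0 × 10/25.04 = 10.4 m³/s.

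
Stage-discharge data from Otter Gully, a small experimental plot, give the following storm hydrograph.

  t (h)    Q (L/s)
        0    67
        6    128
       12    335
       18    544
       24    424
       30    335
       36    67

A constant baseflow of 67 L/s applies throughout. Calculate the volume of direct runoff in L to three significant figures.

Direct-runoff ordinates (Q − Q_b): 0.0, 61.0, 268.0, 477.0, 357.0, 268.0, 0.0 L/s.
ΣQ_DR = 1431 L/s.
With Δt = 6 h = 21600 s, V = ΣQ_DR · Δt = 1431 × 21600 = 3.09 × 10^7 L.

V ≈ 3.09 × 10^7 L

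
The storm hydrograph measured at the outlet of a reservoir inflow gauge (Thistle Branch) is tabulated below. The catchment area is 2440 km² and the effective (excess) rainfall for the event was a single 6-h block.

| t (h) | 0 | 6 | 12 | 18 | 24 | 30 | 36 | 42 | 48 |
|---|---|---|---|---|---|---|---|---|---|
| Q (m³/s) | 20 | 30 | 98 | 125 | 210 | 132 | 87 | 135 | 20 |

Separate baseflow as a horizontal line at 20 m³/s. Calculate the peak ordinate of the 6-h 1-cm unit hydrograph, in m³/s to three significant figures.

Direct runoff: 0.0, 10.0, 78.0, 105.0, 190.0, 112.0, 67.0, 115.0, 0.0 m³/s; ΣQ_DR = 677.0 m³/s, peak = 190.0 m³/s.
Runoff depth d = ΣQ_DR·Δt / A = 677.0 × 21600 / (2440 km²) = 5.993 mm.
The 1-cm UH is the DRH scaled by (10 mm)/d, so U_p = 190.0 × 10/5.993 = 317 m³/s.

U_p ≈ 317 m³/s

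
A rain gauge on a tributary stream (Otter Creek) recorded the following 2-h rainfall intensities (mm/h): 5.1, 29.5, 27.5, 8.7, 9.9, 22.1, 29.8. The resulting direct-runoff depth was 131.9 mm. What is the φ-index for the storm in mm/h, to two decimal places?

φ ≈ 10.74 mm/h

Only the 4 blocks with intensity above φ contribute runoff: 29.5, 27.5, 22.1, 29.8 mm/h.
Σ(I−φ)·Δt = d  ⇒  (29.5+27.5+22.1+29.8 − 4φ)·2 = 131.9
φ = (108.9 − 131.9/2) / 4 = 10.74 mm/h.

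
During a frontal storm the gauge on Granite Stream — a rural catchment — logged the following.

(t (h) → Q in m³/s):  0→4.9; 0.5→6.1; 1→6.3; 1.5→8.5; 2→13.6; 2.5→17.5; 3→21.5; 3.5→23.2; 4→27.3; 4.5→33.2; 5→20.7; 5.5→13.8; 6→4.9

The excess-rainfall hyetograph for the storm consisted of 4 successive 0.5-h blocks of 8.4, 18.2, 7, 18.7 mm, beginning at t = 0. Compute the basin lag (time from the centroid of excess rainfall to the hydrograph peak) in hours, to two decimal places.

Centroid of excess rainfall: t_c = Σ P_i·t̄_i / ΣP_i = 1.0942 h (block centres at 0.25, 0.75, 1.25, 1.75 h).
Hydrograph peak occurs at t = 4.5 h, so basin lag t_L = 4.5 − 1.0942 = 3.41 h.

t_L ≈ 3.41 h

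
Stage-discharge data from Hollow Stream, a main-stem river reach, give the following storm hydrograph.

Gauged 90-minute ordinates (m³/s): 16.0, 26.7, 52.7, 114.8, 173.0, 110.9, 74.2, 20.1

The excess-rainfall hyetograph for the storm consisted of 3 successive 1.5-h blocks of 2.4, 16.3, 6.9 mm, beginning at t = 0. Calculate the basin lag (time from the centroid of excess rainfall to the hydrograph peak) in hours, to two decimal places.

t_L ≈ 3.49 h

Centroid of excess rainfall: t_c = Σ P_i·t̄_i / ΣP_i = 2.5137 h (block centres at 0.75, 2.25, 3.75 h).
Hydrograph peak occurs at t = 6 h, so basin lag t_L = 6 − 2.5137 = 3.49 h.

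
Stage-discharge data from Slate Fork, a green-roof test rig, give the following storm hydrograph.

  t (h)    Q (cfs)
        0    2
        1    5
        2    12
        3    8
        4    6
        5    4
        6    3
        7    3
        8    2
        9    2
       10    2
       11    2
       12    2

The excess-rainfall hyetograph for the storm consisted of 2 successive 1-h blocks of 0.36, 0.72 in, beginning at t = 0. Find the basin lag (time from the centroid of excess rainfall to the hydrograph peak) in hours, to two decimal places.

t_L ≈ 0.83 h

Centroid of excess rainfall: t_c = Σ P_i·t̄_i / ΣP_i = 1.1667 h (block centres at 0.5, 1.5 h).
Hydrograph peak occurs at t = 2 h, so basin lag t_L = 2 − 1.1667 = 0.83 h.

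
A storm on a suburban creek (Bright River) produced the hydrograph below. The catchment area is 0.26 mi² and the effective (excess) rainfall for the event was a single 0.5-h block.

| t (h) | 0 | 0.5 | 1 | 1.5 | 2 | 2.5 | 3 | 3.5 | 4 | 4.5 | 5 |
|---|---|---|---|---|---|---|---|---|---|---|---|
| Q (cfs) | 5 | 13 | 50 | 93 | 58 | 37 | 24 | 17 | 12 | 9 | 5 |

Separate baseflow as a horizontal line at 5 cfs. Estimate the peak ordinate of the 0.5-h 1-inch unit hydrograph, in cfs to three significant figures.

Direct runoff: 0.0, 8.0, 45.0, 88.0, 53.0, 32.0, 19.0, 12.0, 7.0, 4.0, 0.0 cfs; ΣQ_DR = 268.0 cfs, peak = 88.0 cfs.
Runoff depth d = ΣQ_DR·Δt / A = 268.0 × 1800 / (0.26 mi²) = 0.7986 in.
The 1-inch UH is the DRH scaled by (1 in)/d, so U_p = 88.0 × 1/0.7986 = 110 cfs.

U_p ≈ 110 cfs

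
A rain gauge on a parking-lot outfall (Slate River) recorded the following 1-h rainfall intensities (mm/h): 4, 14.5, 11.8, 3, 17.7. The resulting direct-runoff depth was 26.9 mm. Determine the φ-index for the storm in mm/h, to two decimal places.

Only the 3 blocks with intensity above φ contribute runoff: 14.5, 11.8, 17.7 mm/h.
Σ(I−φ)·Δt = d  ⇒  (14.5+11.8+17.7 − 3φ)·1 = 26.9
φ = (44.00 − 26.9/1) / 3 = 5.70 mm/h.

φ ≈ 5.70 mm/h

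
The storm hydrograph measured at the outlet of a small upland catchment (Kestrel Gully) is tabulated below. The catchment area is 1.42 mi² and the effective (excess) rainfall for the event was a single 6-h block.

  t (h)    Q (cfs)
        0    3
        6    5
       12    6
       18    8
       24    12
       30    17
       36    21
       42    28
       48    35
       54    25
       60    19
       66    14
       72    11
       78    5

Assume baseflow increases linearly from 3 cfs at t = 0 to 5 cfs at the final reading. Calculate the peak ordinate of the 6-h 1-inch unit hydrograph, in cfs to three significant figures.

U_p ≈ 30.7 cfs

Direct runoff: 0.00, 1.85, 2.69, 4.54, 8.38, 13.23, 17.08, 23.92, 30.77, 20.62, 14.46, 9.31, 6.15, 0.00 cfs; ΣQ_DR = 153.0 cfs, peak = 30.77 cfs.
Runoff depth d = ΣQ_DR·Δt / A = 153.0 × 21600 / (1.42 mi²) = 1.002 in.
The 1-inch UH is the DRH scaled by (1 in)/d, so U_p = 30.77 × 1/1.002 = 30.7 cfs.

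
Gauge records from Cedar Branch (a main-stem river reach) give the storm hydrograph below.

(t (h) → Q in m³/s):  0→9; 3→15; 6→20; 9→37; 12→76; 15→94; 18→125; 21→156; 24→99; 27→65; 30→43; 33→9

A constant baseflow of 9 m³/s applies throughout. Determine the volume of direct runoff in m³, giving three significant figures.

V ≈ 6.91 × 10^6 m³

Direct-runoff ordinates (Q − Q_b): 0.0, 6.0, 11.0, 28.0, 67.0, 85.0, 116.0, 147.0, 90.0, 56.0, 34.0, 0.0 m³/s.
ΣQ_DR = 640.0 m³/s.
With Δt = 3 h = 10800 s, V = ΣQ_DR · Δt = 640.0 × 10800 = 6.91 × 10^6 m³.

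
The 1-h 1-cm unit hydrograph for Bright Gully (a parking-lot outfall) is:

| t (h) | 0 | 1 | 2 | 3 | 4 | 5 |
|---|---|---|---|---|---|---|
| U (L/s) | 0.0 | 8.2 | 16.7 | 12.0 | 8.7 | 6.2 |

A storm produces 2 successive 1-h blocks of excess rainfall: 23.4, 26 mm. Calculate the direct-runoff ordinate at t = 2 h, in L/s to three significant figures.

Q ≈ 60.4 L/s

By discrete convolution, Q_j = Σ (P_i / 10 mm) · U_{j−i}.
At t = 2 h (j=2): Q = (23.4/10)·16.7 + (26/10)·8.2 = 60.4 L/s.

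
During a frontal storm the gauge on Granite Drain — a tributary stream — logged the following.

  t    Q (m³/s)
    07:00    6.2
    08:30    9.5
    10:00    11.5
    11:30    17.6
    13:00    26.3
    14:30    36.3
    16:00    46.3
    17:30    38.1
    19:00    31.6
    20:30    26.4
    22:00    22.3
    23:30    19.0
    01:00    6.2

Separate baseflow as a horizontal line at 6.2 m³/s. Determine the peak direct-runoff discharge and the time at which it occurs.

Q_p = 40.1 m³/s at t = 16:00

Subtracting baseflow gives direct-runoff ordinates: 0.0, 3.3, 5.3, 11.4, 20.1, 30.1, 40.1, 31.9, 25.4, 20.2, 16.1, 12.8, 0.0 m³/s.
The maximum is 40.1 m³/s, occurring at the reading for t = 16:00.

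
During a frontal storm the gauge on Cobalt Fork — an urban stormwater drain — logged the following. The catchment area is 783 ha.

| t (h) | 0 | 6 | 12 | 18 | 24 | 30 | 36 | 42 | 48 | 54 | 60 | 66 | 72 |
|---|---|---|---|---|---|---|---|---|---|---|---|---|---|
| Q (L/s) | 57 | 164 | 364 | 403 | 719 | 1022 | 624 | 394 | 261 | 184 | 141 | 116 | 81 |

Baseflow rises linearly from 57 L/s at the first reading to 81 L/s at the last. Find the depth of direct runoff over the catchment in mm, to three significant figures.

d ≈ 10.0 mm

Direct runoff: 0.00, 105.00, 303.00, 340.00, 654.00, 955.00, 555.00, 323.00, 188.00, 109.00, 64.00, 37.00, 0.00 L/s; ΣQ_DR = 3633 L/s.
V = ΣQ_DR · Δt = 3633 × 21600 s = 7.847 × 10^7 L.
Over A = 783 ha, depth = V / A = 10.0 mm.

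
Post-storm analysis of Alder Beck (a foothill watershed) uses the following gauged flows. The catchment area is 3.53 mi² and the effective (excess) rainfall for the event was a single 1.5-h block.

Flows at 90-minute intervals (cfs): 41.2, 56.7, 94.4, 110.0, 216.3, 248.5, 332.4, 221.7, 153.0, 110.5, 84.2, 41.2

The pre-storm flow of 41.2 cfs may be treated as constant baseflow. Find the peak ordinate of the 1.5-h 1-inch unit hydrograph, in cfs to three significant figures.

U_p ≈ 364 cfs

Direct runoff: 0.0, 15.5, 53.2, 68.8, 175.1, 207.3, 291.2, 180.5, 111.8, 69.3, 43.0, 0.0 cfs; ΣQ_DR = 1216 cfs, peak = 291.2 cfs.
Runoff depth d = ΣQ_DR·Δt / A = 1216 × 5400 / (3.53 mi²) = 0.8005 in.
The 1-inch UH is the DRH scaled by (1 in)/d, so U_p = 291.2 × 1/0.8005 = 364 cfs.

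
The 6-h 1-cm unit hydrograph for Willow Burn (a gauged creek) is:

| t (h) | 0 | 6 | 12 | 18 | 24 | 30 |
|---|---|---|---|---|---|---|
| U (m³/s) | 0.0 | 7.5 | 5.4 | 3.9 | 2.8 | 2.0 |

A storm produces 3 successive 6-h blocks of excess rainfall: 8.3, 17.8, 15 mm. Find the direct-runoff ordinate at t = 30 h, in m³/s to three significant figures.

By discrete convolution, Q_j = Σ (P_i / 10 mm) · U_{j−i}.
At t = 30 h (j=5): Q = (8.3/10)·2.0 + (17.8/10)·2.8 + (15/10)·3.9 = 12.5 m³/s.

Q ≈ 12.5 m³/s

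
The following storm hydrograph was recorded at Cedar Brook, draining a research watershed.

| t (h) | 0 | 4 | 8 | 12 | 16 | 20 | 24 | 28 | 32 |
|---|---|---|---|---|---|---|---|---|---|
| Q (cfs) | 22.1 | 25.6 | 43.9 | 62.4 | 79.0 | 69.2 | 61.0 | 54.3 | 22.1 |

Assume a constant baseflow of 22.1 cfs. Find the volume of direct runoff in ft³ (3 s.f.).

Direct-runoff ordinates (Q − Q_b): 0.0, 3.5, 21.8, 40.3, 56.9, 47.1, 38.9, 32.2, 0.0 cfs.
ΣQ_DR = 240.7 cfs.
With Δt = 4 h = 14400 s, V = ΣQ_DR · Δt = 240.7 × 14400 = 3.47 × 10^6 ft³.

V ≈ 3.47 × 10^6 ft³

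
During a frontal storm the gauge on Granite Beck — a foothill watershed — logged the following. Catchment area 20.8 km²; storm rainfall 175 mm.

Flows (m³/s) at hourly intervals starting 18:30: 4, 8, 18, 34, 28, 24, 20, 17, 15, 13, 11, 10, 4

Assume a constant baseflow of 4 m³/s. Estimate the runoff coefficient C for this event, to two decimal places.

ΣQ_DR = 154.0 m³/s; V = ΣQ_DR·Δt = 5.544 × 10^5 m³.
Runoff depth d = V / A = 26.65 mm.
C = d / P = 26.65 / 175 = 0.15.

C ≈ 0.15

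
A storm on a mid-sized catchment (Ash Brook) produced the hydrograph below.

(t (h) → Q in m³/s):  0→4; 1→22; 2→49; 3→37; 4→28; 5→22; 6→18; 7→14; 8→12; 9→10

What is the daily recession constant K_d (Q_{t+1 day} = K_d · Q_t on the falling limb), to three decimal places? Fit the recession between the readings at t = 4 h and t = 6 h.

Between t = 4 h and t = 6 h the flow falls from 28 to 18 m³/s over 2×1 h = 2 h.
Per-interval ratio K = (18/28)^(1/2) = 0.8018; K_d = K^(24/1) = 0.005.

K_d ≈ 0.005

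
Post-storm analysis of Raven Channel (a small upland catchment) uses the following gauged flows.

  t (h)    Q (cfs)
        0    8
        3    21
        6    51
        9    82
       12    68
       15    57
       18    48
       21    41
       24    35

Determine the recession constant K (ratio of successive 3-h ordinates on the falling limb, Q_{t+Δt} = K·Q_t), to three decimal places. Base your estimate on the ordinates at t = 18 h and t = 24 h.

Using the recession-limb readings at t = 18 h and t = 24 h: Q falls from 48 to 35 cfs over 2 intervals.
K = (Q₂/Q₁)^(1/2) = (35/48)^(1/2) = 0.854.

K ≈ 0.854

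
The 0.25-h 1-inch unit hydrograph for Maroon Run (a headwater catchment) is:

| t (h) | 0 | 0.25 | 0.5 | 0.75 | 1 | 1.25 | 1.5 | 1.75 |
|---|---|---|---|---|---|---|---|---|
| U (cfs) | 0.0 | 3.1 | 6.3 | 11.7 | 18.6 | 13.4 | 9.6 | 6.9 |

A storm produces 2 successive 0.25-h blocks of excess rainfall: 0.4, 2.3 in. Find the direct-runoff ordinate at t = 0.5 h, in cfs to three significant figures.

By discrete convolution, Q_j = Σ (P_i / 1 in) · U_{j−i}.
At t = 0.5 h (j=2): Q = (0.4/1)·6.3 + (2.3/1)·3.1 = 9.65 cfs.

Q ≈ 9.65 cfs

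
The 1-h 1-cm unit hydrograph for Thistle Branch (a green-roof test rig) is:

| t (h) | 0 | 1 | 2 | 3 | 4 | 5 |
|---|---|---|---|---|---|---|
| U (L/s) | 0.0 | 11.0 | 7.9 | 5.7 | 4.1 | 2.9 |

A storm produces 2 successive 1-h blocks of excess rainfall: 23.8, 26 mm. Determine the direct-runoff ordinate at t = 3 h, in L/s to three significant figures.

Q ≈ 34.1 L/s

By discrete convolution, Q_j = Σ (P_i / 10 mm) · U_{j−i}.
At t = 3 h (j=3): Q = (23.8/10)·5.7 + (26/10)·7.9 = 34.1 L/s.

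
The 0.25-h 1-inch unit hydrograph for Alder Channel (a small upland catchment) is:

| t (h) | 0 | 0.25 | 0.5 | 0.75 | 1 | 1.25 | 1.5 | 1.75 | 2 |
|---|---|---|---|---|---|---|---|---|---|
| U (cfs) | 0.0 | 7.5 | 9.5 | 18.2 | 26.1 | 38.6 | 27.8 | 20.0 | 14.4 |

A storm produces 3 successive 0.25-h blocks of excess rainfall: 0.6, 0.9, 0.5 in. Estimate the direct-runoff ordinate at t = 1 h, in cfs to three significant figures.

Q ≈ 36.8 cfs

By discrete convolution, Q_j = Σ (P_i / 1 in) · U_{j−i}.
At t = 1 h (j=4): Q = (0.6/1)·26.1 + (0.9/1)·18.2 + (0.5/1)·9.5 = 36.8 cfs.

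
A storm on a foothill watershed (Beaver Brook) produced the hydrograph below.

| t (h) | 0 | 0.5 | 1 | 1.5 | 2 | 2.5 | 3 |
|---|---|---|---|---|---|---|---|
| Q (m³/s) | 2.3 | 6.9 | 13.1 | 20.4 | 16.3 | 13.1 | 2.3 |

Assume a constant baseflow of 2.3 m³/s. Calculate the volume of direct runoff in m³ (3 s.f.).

V ≈ 1.05 × 10^5 m³

Direct-runoff ordinates (Q − Q_b): 0.0, 4.6, 10.8, 18.1, 14.0, 10.8, 0.0 m³/s.
ΣQ_DR = 58.30 m³/s.
With Δt = 0.5 h = 1800 s, V = ΣQ_DR · Δt = 58.30 × 1800 = 1.05 × 10^5 m³.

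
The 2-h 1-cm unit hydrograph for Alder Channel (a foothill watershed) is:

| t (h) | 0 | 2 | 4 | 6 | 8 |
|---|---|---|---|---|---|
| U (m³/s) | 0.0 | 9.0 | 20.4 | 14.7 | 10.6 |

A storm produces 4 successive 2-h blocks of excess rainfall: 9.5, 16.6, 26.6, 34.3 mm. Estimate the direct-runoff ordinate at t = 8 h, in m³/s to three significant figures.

Q ≈ 120 m³/s

By discrete convolution, Q_j = Σ (P_i / 10 mm) · U_{j−i}.
At t = 8 h (j=4): Q = (9.5/10)·10.6 + (16.6/10)·14.7 + (26.6/10)·20.4 + (34.3/10)·9.0 = 120 m³/s.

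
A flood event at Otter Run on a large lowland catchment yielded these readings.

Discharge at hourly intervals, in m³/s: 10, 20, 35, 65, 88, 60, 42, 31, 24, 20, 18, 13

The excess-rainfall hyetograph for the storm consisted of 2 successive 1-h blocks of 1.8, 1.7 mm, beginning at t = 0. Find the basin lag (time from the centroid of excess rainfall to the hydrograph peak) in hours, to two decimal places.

t_L ≈ 3.01 h

Centroid of excess rainfall: t_c = Σ P_i·t̄_i / ΣP_i = 0.9857 h (block centres at 0.5, 1.5 h).
Hydrograph peak occurs at t = 4 h, so basin lag t_L = 4 − 0.9857 = 3.01 h.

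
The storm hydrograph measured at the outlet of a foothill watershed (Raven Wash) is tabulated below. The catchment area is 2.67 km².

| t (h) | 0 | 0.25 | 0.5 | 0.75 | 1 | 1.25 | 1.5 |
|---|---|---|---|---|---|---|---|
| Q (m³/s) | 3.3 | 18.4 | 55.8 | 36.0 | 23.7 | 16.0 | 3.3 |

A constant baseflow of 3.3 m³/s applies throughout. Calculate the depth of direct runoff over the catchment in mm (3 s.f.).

Direct runoff: 0.0, 15.1, 52.5, 32.7, 20.4, 12.7, 0.0 m³/s; ΣQ_DR = 133.4 m³/s.
V = ΣQ_DR · Δt = 133.4 × 900 s = 1.201 × 10^5 m³.
Over A = 2.67 km², depth = V / A = 45.0 mm.

d ≈ 45.0 mm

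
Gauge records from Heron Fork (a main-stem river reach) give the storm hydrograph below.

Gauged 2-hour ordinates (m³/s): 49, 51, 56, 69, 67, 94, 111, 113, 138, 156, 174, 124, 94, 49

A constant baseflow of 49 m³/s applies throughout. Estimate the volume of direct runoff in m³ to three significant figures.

V ≈ 4.74 × 10^6 m³

Direct-runoff ordinates (Q − Q_b): 0.0, 2.0, 7.0, 20.0, 18.0, 45.0, 62.0, 64.0, 89.0, 107.0, 125.0, 75.0, 45.0, 0.0 m³/s.
ΣQ_DR = 659.0 m³/s.
With Δt = 2 h = 7200 s, V = ΣQ_DR · Δt = 659.0 × 7200 = 4.74 × 10^6 m³.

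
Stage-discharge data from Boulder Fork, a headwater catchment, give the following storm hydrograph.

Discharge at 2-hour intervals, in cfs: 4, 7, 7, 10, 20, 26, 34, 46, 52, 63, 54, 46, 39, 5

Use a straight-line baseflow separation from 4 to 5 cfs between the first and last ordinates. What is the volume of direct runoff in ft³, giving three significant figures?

Direct-runoff ordinates (Q − Q_b): 0.00, 2.92, 2.85, 5.77, 15.69, 21.62, 29.54, 41.46, 47.38, 58.31, 49.23, 41.15, 34.08, 0.00 cfs.
ΣQ_DR = 350.0 cfs.
With Δt = 2 h = 7200 s, V = ΣQ_DR · Δt = 350.0 × 7200 = 2.52 × 10^6 ft³.

V ≈ 2.52 × 10^6 ft³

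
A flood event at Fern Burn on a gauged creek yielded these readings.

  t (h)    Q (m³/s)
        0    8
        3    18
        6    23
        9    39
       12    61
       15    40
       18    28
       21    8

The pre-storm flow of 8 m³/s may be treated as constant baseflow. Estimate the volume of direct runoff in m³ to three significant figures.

V ≈ 1.74 × 10^6 m³

Direct-runoff ordinates (Q − Q_b): 0.0, 10.0, 15.0, 31.0, 53.0, 32.0, 20.0, 0.0 m³/s.
ΣQ_DR = 161.0 m³/s.
With Δt = 3 h = 10800 s, V = ΣQ_DR · Δt = 161.0 × 10800 = 1.74 × 10^6 m³.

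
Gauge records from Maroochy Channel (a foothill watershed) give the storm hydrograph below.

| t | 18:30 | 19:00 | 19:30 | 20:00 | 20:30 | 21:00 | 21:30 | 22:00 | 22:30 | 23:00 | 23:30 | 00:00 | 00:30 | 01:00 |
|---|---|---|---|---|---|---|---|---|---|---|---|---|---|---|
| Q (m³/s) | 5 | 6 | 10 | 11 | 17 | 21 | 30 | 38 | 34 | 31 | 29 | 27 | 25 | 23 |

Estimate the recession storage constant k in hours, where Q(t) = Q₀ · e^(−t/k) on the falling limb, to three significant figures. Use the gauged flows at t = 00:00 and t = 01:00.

On the falling limb, Q drops from 27 to 23 m³/s between t = 00:00 and t = 01:00 (Δt = 1 h).
k = −Δt / ln(Q₂/Q₁) = −1 / ln(23/27) = 6.24 h.

k ≈ 6.24 h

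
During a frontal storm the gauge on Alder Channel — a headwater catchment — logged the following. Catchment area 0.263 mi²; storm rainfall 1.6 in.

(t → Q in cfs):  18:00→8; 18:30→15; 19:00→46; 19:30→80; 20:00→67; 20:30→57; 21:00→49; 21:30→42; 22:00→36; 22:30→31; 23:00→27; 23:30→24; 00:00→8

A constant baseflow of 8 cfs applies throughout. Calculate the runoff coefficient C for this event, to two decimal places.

C ≈ 0.71

ΣQ_DR = 386.0 cfs; V = ΣQ_DR·Δt = 6.948 × 10^5 ft³.
Runoff depth d = V / A = 1.137 in.
C = d / P = 1.137 / 1.6 = 0.71.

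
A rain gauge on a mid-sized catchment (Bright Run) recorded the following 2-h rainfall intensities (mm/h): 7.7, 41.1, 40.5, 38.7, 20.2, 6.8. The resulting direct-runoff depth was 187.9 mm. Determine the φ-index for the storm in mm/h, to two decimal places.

Only the 4 blocks with intensity above φ contribute runoff: 41.1, 40.5, 38.7, 20.2 mm/h.
Σ(I−φ)·Δt = d  ⇒  (41.1+40.5+38.7+20.2 − 4φ)·2 = 187.9
φ = (140.5 − 187.9/2) / 4 = 11.64 mm/h.

φ ≈ 11.64 mm/h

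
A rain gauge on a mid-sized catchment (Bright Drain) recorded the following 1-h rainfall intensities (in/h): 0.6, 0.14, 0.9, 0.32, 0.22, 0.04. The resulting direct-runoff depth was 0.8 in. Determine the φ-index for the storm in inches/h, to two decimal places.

φ ≈ 0.35 in/h

Only the 2 blocks with intensity above φ contribute runoff: 0.6, 0.9 in/h.
Σ(I−φ)·Δt = d  ⇒  (0.6+0.9 − 2φ)·1 = 0.8
φ = (1.500 − 0.8/1) / 2 = 0.35 in/h.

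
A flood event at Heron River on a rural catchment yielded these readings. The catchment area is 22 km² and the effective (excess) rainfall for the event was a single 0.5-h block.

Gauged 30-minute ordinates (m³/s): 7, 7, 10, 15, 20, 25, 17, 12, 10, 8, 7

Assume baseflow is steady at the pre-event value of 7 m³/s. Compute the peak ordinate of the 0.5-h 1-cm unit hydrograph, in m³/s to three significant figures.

U_p ≈ 36.1 m³/s

Direct runoff: 0.0, 0.0, 3.0, 8.0, 13.0, 18.0, 10.0, 5.0, 3.0, 1.0, 0.0 m³/s; ΣQ_DR = 61.00 m³/s, peak = 18.0 m³/s.
Runoff depth d = ΣQ_DR·Δt / A = 61.00 × 1800 / (22 km²) = 4.991 mm.
The 1-cm UH is the DRH scaled by (10 mm)/d, so U_p = 18.0 × 10/4.991 = 36.1 m³/s.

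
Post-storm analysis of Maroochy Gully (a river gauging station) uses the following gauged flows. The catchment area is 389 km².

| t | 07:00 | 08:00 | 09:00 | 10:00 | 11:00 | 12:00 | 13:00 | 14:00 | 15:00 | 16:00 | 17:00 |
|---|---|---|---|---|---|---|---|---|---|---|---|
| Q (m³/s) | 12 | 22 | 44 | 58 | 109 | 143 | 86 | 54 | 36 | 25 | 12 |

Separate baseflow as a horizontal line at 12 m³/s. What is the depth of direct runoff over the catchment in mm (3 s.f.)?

d ≈ 4.34 mm

Direct runoff: 0.0, 10.0, 32.0, 46.0, 97.0, 131.0, 74.0, 42.0, 24.0, 13.0, 0.0 m³/s; ΣQ_DR = 469.0 m³/s.
V = ΣQ_DR · Δt = 469.0 × 3600 s = 1.688 × 10^6 m³.
Over A = 389 km², depth = V / A = 4.34 mm.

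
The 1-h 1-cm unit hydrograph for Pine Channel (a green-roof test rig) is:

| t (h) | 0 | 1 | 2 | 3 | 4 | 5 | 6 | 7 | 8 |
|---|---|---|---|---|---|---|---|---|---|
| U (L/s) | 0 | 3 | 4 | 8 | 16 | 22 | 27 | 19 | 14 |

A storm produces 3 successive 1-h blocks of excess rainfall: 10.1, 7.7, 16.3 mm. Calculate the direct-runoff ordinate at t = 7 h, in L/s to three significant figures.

By discrete convolution, Q_j = Σ (P_i / 10 mm) · U_{j−i}.
At t = 7 h (j=7): Q = (10.1/10)·19 + (7.7/10)·27 + (16.3/10)·22 = 75.8 L/s.

Q ≈ 75.8 L/s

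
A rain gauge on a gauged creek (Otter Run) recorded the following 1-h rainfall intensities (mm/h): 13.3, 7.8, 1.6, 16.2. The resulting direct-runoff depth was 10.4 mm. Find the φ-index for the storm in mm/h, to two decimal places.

φ ≈ 9.55 mm/h

Only the 2 blocks with intensity above φ contribute runoff: 13.3, 16.2 mm/h.
Σ(I−φ)·Δt = d  ⇒  (13.3+16.2 − 2φ)·1 = 10.4
φ = (29.50 − 10.4/1) / 2 = 9.55 mm/h.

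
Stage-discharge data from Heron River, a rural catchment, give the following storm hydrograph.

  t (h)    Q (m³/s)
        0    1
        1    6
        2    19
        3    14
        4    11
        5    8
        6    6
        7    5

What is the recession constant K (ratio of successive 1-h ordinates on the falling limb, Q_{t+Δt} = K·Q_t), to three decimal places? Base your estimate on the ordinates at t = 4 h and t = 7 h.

K ≈ 0.769

Using the recession-limb readings at t = 4 h and t = 7 h: Q falls from 11 to 5 m³/s over 3 intervals.
K = (Q₂/Q₁)^(1/3) = (5/11)^(1/3) = 0.769.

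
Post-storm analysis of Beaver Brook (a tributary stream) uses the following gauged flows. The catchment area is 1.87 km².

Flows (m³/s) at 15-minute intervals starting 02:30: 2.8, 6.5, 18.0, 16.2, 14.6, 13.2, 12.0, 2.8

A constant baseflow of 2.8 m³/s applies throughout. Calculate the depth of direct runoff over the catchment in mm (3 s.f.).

Direct runoff: 0.0, 3.7, 15.2, 13.4, 11.8, 10.4, 9.2, 0.0 m³/s; ΣQ_DR = 63.70 m³/s.
V = ΣQ_DR · Δt = 63.70 × 900 s = 57330 m³.
Over A = 1.87 km², depth = V / A = 30.7 mm.

d ≈ 30.7 mm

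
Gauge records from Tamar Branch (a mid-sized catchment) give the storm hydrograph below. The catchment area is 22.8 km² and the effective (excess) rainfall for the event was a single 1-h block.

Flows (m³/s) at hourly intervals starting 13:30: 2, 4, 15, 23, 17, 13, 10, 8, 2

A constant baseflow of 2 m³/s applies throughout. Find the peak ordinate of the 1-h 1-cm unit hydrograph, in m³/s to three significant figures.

Direct runoff: 0.0, 2.0, 13.0, 21.0, 15.0, 11.0, 8.0, 6.0, 0.0 m³/s; ΣQ_DR = 76.00 m³/s, peak = 21.0 m³/s.
Runoff depth d = ΣQ_DR·Δt / A = 76.00 × 3600 / (22.8 km²) = 12.00 mm.
The 1-cm UH is the DRH scaled by (10 mm)/d, so U_p = 21.0 × 10/12.00 = 17.5 m³/s.

U_p ≈ 17.5 m³/s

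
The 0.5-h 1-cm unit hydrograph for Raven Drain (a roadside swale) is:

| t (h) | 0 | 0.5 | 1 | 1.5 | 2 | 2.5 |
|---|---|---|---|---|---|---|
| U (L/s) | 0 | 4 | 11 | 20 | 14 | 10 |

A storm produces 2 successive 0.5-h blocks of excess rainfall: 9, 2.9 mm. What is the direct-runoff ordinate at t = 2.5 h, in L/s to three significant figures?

Q ≈ 13.1 L/s

By discrete convolution, Q_j = Σ (P_i / 10 mm) · U_{j−i}.
At t = 2.5 h (j=5): Q = (9/10)·10 + (2.9/10)·14 = 13.1 L/s.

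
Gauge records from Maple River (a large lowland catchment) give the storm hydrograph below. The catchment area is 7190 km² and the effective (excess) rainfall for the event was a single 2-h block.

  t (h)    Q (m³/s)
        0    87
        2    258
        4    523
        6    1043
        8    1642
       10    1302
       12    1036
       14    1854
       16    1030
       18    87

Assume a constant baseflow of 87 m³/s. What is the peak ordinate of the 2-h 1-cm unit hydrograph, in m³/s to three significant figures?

Direct runoff: 0.0, 171.0, 436.0, 956.0, 1555.0, 1215.0, 949.0, 1767.0, 943.0, 0.0 m³/s; ΣQ_DR = 7992 m³/s, peak = 1767.0 m³/s.
Runoff depth d = ΣQ_DR·Δt / A = 7992 × 7200 / (7190 km²) = 8.003 mm.
The 1-cm UH is the DRH scaled by (10 mm)/d, so U_p = 1767.0 × 10/8.003 = 2210 m³/s.

U_p ≈ 2210 m³/s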